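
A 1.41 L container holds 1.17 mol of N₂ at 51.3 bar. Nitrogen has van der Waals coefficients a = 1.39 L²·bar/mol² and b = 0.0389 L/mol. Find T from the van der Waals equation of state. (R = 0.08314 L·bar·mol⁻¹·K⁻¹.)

T = (P + a n²/V²)(V − nb)/(nR)
P + a n²/V² = 51.3 + (1.39)(1.17)²/(1.41)² = 52.257 bar
V − nb = 1.41 − (1.17)(0.0389) = 1.3645 L
T = (52.257)(1.3645)/((1.17)(0.08314)) = 733.0 K

T ≈ 733.0 K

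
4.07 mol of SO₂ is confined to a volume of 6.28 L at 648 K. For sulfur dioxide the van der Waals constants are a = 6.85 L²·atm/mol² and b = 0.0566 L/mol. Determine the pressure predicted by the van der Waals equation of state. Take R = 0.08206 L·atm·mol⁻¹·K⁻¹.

P ≈ 32.90 atm

P = nRT/(V − nb) − a n²/V²
nRT/(V − nb) = (4.07)(0.08206)(648)/(6.28 − 4.07×0.0566) = 216.42/6.0496 = 35.774 atm
a n²/V² = (6.85)(4.07)²/(6.28)² = 2.8771 atm
P = 35.774 − 2.8771 = 32.90 atm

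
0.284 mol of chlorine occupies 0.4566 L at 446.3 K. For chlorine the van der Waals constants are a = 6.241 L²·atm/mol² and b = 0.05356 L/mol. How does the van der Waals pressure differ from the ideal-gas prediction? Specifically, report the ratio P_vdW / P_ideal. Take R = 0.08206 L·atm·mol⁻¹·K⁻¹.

Ideal: P_ideal = nRT/V = (0.284)(0.08206)(446.3)/0.4566 = 22.7793 atm
vdW: P = nRT/(V − nb) − a n²/V² = 10.4010/0.441389 − 0.503374/0.208484 = 23.5642 − 2.41445 = 21.1498 atm
Ratio = 21.1498/22.7793 = 0.9285

P_vdW / P_ideal ≈ 0.9285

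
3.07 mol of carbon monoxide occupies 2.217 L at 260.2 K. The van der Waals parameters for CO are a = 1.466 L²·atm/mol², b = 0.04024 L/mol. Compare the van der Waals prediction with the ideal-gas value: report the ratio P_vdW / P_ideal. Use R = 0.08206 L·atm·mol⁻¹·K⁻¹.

P_vdW / P_ideal ≈ 0.9639

Ideal: P_ideal = nRT/V = (3.07)(0.08206)(260.2)/2.217 = 29.5673 atm
vdW: P = nRT/(V − nb) − a n²/V² = 65.5507/2.09346 − 13.8169/4.91509 = 31.3121 − 2.81112 = 28.5010 atm
Ratio = 28.5010/29.5673 = 0.9639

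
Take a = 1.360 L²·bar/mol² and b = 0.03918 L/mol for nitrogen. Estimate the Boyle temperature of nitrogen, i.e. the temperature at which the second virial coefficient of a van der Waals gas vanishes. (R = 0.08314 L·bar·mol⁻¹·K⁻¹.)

For a van der Waals gas the second virial coefficient B₂ = b − a/(RT) vanishes at T_B = a/(Rb).
T_B = 1.360/(0.08314×0.03918) = 1.360/0.0032574 = 417.5 K

T_B ≈ 417.5 K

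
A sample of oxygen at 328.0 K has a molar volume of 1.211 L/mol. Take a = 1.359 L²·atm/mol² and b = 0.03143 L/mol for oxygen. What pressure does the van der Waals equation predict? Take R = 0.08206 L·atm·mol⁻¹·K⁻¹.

P = RT/(V_m − b) − a/V_m²
RT/(V_m − b) = (0.08206)(328.0)/(1.211 − 0.03143) = 26.916/1.1796 = 22.818 atm
a/V_m² = 1.359/(1.211)² = 0.92668 atm
P = 22.818 − 0.92668 = 21.89 atm

P ≈ 21.89 atm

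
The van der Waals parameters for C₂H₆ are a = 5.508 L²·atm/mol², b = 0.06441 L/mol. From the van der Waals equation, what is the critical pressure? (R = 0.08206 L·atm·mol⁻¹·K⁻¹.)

P_c ≈ 49.17 atm

For a van der Waals gas, P_c = a/(27b²).
P_c = 5.508/(27×(0.06441)²) = 5.508/0.11201 = 49.17 atm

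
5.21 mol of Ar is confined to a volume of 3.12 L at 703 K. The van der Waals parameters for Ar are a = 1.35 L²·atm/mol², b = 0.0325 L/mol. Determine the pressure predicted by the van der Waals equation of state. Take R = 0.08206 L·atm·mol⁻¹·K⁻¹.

P ≈ 98.10 atm

P = nRT/(V − nb) − a n²/V²
nRT/(V − nb) = (5.21)(0.08206)(703)/(3.12 − 5.21×0.0325) = 300.56/2.9507 = 101.86 atm
a n²/V² = (1.35)(5.21)²/(3.12)² = 3.7644 atm
P = 101.86 − 3.7644 = 98.10 atm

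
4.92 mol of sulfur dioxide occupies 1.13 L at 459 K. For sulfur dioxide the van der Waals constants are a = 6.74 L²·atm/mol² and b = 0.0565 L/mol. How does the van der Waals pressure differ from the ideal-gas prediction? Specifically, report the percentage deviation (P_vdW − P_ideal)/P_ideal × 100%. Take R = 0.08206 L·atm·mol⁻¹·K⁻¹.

-45.29 %

Ideal: P_ideal = nRT/V = (4.92)(0.08206)(459)/1.13 = 163.995 atm
vdW: P = nRT/(V − nb) − a n²/V² = 185.314/0.852020 − 163.151/1.27690 = 217.500 − 127.771 = 89.729 atm
% deviation = (89.729 − 163.995)/163.995 × 100% = -45.29%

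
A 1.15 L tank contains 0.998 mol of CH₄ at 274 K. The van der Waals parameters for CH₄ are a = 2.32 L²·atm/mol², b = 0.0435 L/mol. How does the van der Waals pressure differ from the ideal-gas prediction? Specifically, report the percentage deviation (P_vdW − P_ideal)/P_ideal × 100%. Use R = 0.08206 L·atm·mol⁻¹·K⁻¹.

-5.03 %

Ideal: P_ideal = nRT/V = (0.998)(0.08206)(274)/1.15 = 19.5126 atm
vdW: P = nRT/(V − nb) − a n²/V² = 22.4395/1.10659 − 2.31073/1.32250 = 20.2781 − 1.74724 = 18.5309 atm
% deviation = (18.5309 − 19.5126)/19.5126 × 100% = -5.03%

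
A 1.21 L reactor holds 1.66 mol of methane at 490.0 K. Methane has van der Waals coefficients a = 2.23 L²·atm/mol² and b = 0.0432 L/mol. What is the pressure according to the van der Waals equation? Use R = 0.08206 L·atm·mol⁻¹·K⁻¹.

P = nRT/(V − nb) − a n²/V²
nRT/(V − nb) = (1.66)(0.08206)(490.0)/(1.21 − 1.66×0.0432) = 66.748/1.1383 = 58.638 atm
a n²/V² = (2.23)(1.66)²/(1.21)² = 4.1971 atm
P = 58.638 − 4.1971 = 54.44 atm

P ≈ 54.44 atm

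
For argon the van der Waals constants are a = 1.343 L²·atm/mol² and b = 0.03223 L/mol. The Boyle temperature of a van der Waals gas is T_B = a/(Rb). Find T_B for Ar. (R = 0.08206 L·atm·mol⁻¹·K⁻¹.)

T_B ≈ 507.8 K

For a van der Waals gas the second virial coefficient B₂ = b − a/(RT) vanishes at T_B = a/(Rb).
T_B = 1.343/(0.08206×0.03223) = 1.343/0.0026448 = 507.8 K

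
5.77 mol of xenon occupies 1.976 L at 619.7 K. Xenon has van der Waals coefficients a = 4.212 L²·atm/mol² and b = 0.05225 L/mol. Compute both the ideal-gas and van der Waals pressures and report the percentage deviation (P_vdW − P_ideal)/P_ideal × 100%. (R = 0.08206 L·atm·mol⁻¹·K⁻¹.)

Ideal: P_ideal = nRT/V = (5.77)(0.08206)(619.7)/1.976 = 148.492 atm
vdW: P = nRT/(V − nb) − a n²/V² = 293.419/1.67452 − 140.230/3.90458 = 175.226 − 35.9142 = 139.312 atm
% deviation = (139.312 − 148.492)/148.492 × 100% = -6.18%

-6.18 %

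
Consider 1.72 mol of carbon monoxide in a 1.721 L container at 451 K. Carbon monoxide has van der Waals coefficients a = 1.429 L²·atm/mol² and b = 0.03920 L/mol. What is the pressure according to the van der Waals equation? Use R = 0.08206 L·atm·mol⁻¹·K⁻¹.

P ≈ 37.07 atm

P = nRT/(V − nb) − a n²/V²
nRT/(V − nb) = (1.72)(0.08206)(451)/(1.721 − 1.72×0.03920) = 63.656/1.6536 = 38.495 atm
a n²/V² = (1.429)(1.72)²/(1.721)² = 1.4273 atm
P = 38.495 − 1.4273 = 37.07 atm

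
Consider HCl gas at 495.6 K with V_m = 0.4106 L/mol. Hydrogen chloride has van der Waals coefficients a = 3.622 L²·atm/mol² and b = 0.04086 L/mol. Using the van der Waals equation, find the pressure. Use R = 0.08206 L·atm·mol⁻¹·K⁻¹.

P ≈ 88.51 atm

P = RT/(V_m − b) − a/V_m²
RT/(V_m − b) = (0.08206)(495.6)/(0.4106 − 0.04086) = 40.669/0.36974 = 109.99 atm
a/V_m² = 3.622/(0.4106)² = 21.484 atm
P = 109.99 − 21.484 = 88.51 atm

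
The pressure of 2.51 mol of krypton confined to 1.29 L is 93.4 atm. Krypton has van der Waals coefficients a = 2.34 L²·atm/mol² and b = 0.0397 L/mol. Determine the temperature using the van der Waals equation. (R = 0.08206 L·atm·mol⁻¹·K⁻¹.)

T = (P + a n²/V²)(V − nb)/(nR)
P + a n²/V² = 93.4 + (2.34)(2.51)²/(1.29)² = 102.26 atm
V − nb = 1.29 − (2.51)(0.0397) = 1.1904 L
T = (102.26)(1.1904)/((2.51)(0.08206)) = 591.0 K

T ≈ 591.0 K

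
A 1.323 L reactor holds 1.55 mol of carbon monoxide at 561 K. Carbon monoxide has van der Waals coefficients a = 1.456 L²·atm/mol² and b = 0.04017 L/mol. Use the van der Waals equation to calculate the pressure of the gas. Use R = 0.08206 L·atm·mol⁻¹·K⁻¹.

P ≈ 54.60 atm

P = nRT/(V − nb) − a n²/V²
nRT/(V − nb) = (1.55)(0.08206)(561)/(1.323 − 1.55×0.04017) = 71.355/1.2607 = 56.600 atm
a n²/V² = (1.456)(1.55)²/(1.323)² = 1.9985 atm
P = 56.600 − 1.9985 = 54.60 atm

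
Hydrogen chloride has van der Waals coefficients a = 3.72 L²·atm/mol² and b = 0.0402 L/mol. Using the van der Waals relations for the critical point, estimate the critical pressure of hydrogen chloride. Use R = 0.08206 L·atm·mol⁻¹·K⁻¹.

P_c ≈ 85.26 atm

For a van der Waals gas, P_c = a/(27b²).
P_c = 3.72/(27×(0.0402)²) = 3.72/0.043633 = 85.26 atm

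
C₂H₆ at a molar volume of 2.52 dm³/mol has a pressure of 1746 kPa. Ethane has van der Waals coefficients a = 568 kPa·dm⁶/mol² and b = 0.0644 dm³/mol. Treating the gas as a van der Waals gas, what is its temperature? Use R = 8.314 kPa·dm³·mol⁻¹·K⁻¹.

T = (P + a/V_m²)(V_m − b)/R
P + a/V_m² = 1746 + 568/(2.52)² = 1835.4 kPa
V_m − b = 2.52 − 0.0644 = 2.4556 dm³/mol
T = (1835.4)(2.4556)/8.314 = 542.1 K

T ≈ 542.1 K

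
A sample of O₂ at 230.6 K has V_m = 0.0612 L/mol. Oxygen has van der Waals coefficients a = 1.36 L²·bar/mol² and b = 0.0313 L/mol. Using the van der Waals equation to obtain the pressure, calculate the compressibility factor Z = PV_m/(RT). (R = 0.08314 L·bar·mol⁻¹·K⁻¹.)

Z ≈ 0.8877

P = RT/(V_m − b) − a/V_m² = (0.08314)(230.6)/(0.0612 − 0.0313) − 1.36/(0.0612)²
  = 19.172/0.029900 − 363.11 = 641.20 − 363.11 = 278.09 bar
Z = PV_m/(RT) = (278.09)(0.0612)/((0.08314)(230.6)) = 17.019/19.172 = 0.8877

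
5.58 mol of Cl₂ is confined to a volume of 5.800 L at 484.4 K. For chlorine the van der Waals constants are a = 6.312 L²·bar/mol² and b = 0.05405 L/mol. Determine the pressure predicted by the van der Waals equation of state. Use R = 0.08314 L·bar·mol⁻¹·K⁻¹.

P = nRT/(V − nb) − a n²/V²
nRT/(V − nb) = (5.58)(0.08314)(484.4)/(5.800 − 5.58×0.05405) = 224.72/5.4984 = 40.870 bar
a n²/V² = (6.312)(5.58)²/(5.800)² = 5.8422 bar
P = 40.870 − 5.8422 = 35.03 bar

P ≈ 35.03 bar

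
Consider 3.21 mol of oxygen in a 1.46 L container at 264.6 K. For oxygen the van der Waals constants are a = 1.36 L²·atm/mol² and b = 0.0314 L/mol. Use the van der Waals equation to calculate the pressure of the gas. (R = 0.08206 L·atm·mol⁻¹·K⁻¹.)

P ≈ 44.70 atm

P = nRT/(V − nb) − a n²/V²
nRT/(V − nb) = (3.21)(0.08206)(264.6)/(1.46 − 3.21×0.0314) = 69.699/1.3592 = 51.279 atm
a n²/V² = (1.36)(3.21)²/(1.46)² = 6.5742 atm
P = 51.279 − 6.5742 = 44.70 atm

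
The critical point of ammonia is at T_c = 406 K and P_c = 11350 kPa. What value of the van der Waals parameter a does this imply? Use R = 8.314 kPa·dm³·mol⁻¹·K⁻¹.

From T_c = 8a/(27Rb) and P_c = a/(27b²): a = 27 R² T_c²/(64 P_c).
a = 27×(8.314)²×(406)²/(64×11350) = 307635090/726400 = 423.5 kPa·dm⁶/mol²

a ≈ 423.5 kPa·dm⁶/mol²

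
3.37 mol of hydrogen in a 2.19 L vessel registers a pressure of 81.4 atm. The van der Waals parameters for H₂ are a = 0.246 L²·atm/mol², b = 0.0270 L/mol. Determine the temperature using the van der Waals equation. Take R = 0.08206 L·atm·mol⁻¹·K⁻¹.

T = (P + a n²/V²)(V − nb)/(nR)
P + a n²/V² = 81.4 + (0.246)(3.37)²/(2.19)² = 81.983 atm
V − nb = 2.19 − (3.37)(0.0270) = 2.0990 L
T = (81.983)(2.0990)/((3.37)(0.08206)) = 622.3 K

T ≈ 622.3 K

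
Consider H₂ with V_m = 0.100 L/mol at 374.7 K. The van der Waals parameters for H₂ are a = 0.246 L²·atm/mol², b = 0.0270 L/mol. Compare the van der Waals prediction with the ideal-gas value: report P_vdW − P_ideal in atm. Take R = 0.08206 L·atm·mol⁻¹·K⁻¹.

Ideal: P_ideal = RT/V_m = (0.08206)(374.7)/0.100 = 307.479 atm
vdW: P = RT/(V_m − b) − a/V_m² = 30.7479/0.0730000 − 0.246/0.0100000 = 421.204 − 24.6000 = 396.604 atm
ΔP = 396.604 − 307.479 = 89.13 atm

ΔP ≈ 89.13 atm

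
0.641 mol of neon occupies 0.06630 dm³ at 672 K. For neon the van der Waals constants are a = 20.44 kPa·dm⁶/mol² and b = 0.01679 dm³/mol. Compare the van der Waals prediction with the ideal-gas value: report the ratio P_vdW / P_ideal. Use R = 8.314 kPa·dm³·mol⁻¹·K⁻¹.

P_vdW / P_ideal ≈ 1.158

Ideal: P_ideal = nRT/V = (0.641)(8.314)(672)/0.06630 = 54016.2 kPa
vdW: P = nRT/(V − nb) − a n²/V² = 3581.27/0.0555376 − 8.39841/0.00439569 = 64483.7 − 1910.60 = 62573.1 kPa
Ratio = 62573.1/54016.2 = 1.158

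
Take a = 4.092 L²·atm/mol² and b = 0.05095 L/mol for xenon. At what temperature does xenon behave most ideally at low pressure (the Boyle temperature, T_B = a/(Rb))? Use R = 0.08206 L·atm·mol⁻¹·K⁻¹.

For a van der Waals gas the second virial coefficient B₂ = b − a/(RT) vanishes at T_B = a/(Rb).
T_B = 4.092/(0.08206×0.05095) = 4.092/0.0041810 = 978.7 K

T_B ≈ 978.7 K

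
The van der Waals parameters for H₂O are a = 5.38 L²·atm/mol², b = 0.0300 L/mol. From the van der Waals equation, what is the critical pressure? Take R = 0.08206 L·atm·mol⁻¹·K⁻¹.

For a van der Waals gas, P_c = a/(27b²).
P_c = 5.38/(27×(0.0300)²) = 5.38/0.024300 = 221.4 atm

P_c ≈ 221.4 atm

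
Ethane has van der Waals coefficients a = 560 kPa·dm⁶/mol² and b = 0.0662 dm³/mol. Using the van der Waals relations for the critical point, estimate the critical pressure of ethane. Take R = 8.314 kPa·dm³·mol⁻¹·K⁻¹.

P_c ≈ 4733 kPa

For a van der Waals gas, P_c = a/(27b²).
P_c = 560/(27×(0.0662)²) = 560/0.11833 = 4733 kPa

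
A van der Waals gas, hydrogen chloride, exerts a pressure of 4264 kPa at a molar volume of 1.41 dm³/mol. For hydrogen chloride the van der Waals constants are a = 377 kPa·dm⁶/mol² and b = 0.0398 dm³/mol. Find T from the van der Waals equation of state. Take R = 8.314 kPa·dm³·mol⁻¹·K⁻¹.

T ≈ 734.0 K

T = (P + a/V_m²)(V_m − b)/R
P + a/V_m² = 4264 + 377/(1.41)² = 4453.6 kPa
V_m − b = 1.41 − 0.0398 = 1.3702 dm³/mol
T = (4453.6)(1.3702)/8.314 = 734.0 K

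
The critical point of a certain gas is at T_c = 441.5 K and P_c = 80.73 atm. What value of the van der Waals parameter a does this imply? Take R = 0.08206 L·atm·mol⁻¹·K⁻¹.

From T_c = 8a/(27Rb) and P_c = a/(27b²): a = 27 R² T_c²/(64 P_c).
a = 27×(0.08206)²×(441.5)²/(64×80.73) = 35440/5166.7 = 6.859 L²·atm/mol²

a ≈ 6.859 L²·atm/mol²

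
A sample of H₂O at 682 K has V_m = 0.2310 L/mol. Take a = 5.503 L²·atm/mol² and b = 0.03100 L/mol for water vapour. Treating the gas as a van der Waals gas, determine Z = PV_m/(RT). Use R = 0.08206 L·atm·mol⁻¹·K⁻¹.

Z ≈ 0.7293

P = RT/(V_m − b) − a/V_m² = (0.08206)(682)/(0.2310 − 0.03100) − 5.503/(0.2310)²
  = 55.965/0.20000 − 103.13 = 279.83 − 103.13 = 176.70 atm
Z = PV_m/(RT) = (176.70)(0.2310)/((0.08206)(682)) = 40.818/55.965 = 0.7293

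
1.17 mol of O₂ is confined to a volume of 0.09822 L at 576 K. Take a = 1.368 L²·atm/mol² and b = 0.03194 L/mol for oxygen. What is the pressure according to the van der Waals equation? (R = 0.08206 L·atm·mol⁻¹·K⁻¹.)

P ≈ 714.7 atm

P = nRT/(V − nb) − a n²/V²
nRT/(V − nb) = (1.17)(0.08206)(576)/(0.09822 − 1.17×0.03194) = 55.302/0.060850 = 908.82 atm
a n²/V² = (1.368)(1.17)²/(0.09822)² = 194.11 atm
P = 908.82 − 194.11 = 714.7 atm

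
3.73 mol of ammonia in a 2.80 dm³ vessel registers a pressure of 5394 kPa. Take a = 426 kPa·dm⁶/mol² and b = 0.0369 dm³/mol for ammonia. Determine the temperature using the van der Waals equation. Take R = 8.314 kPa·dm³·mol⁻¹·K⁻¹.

T = (P + a n²/V²)(V − nb)/(nR)
P + a n²/V² = 5394 + (426)(3.73)²/(2.80)² = 6150.0 kPa
V − nb = 2.80 − (3.73)(0.0369) = 2.6624 dm³
T = (6150.0)(2.6624)/((3.73)(8.314)) = 528.0 K

T ≈ 528.0 K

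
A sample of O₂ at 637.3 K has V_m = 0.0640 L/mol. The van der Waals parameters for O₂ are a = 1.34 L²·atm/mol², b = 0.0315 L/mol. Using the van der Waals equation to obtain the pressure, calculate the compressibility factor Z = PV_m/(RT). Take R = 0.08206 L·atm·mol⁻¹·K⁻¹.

Z ≈ 1.569

P = RT/(V_m − b) − a/V_m² = (0.08206)(637.3)/(0.0640 − 0.0315) − 1.34/(0.0640)²
  = 52.297/0.032500 − 327.15 = 1609.1 − 327.15 = 1282.0 atm
Z = PV_m/(RT) = (1282.0)(0.0640)/((0.08206)(637.3)) = 82.048/52.297 = 1.569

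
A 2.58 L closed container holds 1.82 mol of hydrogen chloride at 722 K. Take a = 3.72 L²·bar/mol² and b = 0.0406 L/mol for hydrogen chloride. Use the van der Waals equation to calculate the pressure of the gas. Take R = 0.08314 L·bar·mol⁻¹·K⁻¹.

P = nRT/(V − nb) − a n²/V²
nRT/(V − nb) = (1.82)(0.08314)(722)/(2.58 − 1.82×0.0406) = 109.25/2.5061 = 43.594 bar
a n²/V² = (3.72)(1.82)²/(2.58)² = 1.8512 bar
P = 43.594 − 1.8512 = 41.74 bar

P ≈ 41.74 bar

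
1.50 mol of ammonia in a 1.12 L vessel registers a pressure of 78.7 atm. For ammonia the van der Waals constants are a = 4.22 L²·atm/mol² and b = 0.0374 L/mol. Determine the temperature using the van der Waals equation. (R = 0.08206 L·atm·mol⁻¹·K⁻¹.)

T = (P + a n²/V²)(V − nb)/(nR)
P + a n²/V² = 78.7 + (4.22)(1.50)²/(1.12)² = 86.269 atm
V − nb = 1.12 − (1.50)(0.0374) = 1.0639 L
T = (86.269)(1.0639)/((1.50)(0.08206)) = 745.6 K

T ≈ 745.6 K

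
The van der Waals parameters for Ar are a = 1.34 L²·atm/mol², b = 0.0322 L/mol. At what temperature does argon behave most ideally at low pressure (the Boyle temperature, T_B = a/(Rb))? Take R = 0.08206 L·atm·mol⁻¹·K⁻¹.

T_B ≈ 507.1 K

For a van der Waals gas the second virial coefficient B₂ = b − a/(RT) vanishes at T_B = a/(Rb).
T_B = 1.34/(0.08206×0.0322) = 1.34/0.0026423 = 507.1 K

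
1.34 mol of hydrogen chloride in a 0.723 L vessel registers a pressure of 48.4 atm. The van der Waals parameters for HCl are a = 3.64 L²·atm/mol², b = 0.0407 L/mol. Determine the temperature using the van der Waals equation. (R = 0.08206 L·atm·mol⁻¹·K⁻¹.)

T ≈ 370.2 K

T = (P + a n²/V²)(V − nb)/(nR)
P + a n²/V² = 48.4 + (3.64)(1.34)²/(0.723)² = 60.904 atm
V − nb = 0.723 − (1.34)(0.0407) = 0.66846 L
T = (60.904)(0.66846)/((1.34)(0.08206)) = 370.2 K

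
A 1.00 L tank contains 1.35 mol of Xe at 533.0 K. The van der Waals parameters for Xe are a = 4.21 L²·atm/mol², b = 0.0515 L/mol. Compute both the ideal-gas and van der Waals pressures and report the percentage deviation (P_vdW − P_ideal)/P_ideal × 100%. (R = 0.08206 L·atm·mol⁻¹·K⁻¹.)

Ideal: P_ideal = nRT/V = (1.35)(0.08206)(533.0)/1.00 = 59.0463 atm
vdW: P = nRT/(V − nb) − a n²/V² = 59.0463/0.930475 − 7.67273/1.00000 = 63.4582 − 7.67273 = 55.7855 atm
% deviation = (55.7855 − 59.0463)/59.0463 × 100% = -5.52%

-5.52 %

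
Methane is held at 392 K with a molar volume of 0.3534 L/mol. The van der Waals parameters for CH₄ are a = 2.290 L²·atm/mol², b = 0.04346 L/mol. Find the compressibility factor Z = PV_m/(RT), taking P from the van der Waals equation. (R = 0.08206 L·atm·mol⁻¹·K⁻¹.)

Z ≈ 0.9388

P = RT/(V_m − b) − a/V_m² = (0.08206)(392)/(0.3534 − 0.04346) − 2.290/(0.3534)²
  = 32.168/0.30994 − 18.336 = 103.79 − 18.336 = 85.45 atm
Z = PV_m/(RT) = (85.45)(0.3534)/((0.08206)(392)) = 30.198/32.168 = 0.9388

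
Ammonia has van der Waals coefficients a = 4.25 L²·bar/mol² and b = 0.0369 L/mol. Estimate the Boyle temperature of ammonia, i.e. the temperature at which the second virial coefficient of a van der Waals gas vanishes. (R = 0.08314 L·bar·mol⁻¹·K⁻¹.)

For a van der Waals gas the second virial coefficient B₂ = b − a/(RT) vanishes at T_B = a/(Rb).
T_B = 4.25/(0.08314×0.0369) = 4.25/0.0030679 = 1385 K

T_B ≈ 1385 K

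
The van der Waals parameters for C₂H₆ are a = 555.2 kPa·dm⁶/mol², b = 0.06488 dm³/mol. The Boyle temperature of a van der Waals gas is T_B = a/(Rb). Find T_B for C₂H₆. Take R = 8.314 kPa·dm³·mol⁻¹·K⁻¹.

T_B ≈ 1029 K

For a van der Waals gas the second virial coefficient B₂ = b − a/(RT) vanishes at T_B = a/(Rb).
T_B = 555.2/(8.314×0.06488) = 555.2/0.53941 = 1029 K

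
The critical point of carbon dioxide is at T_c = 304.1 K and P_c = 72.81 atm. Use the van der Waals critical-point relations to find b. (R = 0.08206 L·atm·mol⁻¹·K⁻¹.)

From T_c = 8a/(27Rb) and P_c = a/(27b²): b = R T_c/(8 P_c).
b = (0.08206)(304.1)/(8×72.81) = 24.954/582.48 = 0.04284 L/mol

b ≈ 0.04284 L/mol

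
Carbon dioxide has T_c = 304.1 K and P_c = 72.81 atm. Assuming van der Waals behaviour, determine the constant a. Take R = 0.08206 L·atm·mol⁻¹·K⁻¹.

a ≈ 3.608 L²·atm/mol²

From T_c = 8a/(27Rb) and P_c = a/(27b²): a = 27 R² T_c²/(64 P_c).
a = 27×(0.08206)²×(304.1)²/(64×72.81) = 16814/4659.8 = 3.608 L²·atm/mol²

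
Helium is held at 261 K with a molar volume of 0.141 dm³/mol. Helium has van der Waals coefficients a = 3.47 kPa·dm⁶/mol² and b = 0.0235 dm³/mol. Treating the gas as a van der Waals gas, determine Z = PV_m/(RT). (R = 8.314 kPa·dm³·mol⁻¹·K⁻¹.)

P = RT/(V_m − b) − a/V_m² = (8.314)(261)/(0.141 − 0.0235) − 3.47/(0.141)²
  = 2170.0/0.11750 − 174.54 = 18468 − 174.54 = 18293 kPa
Z = PV_m/(RT) = (18293)(0.141)/((8.314)(261)) = 2579.3/2170.0 = 1.189

Z ≈ 1.189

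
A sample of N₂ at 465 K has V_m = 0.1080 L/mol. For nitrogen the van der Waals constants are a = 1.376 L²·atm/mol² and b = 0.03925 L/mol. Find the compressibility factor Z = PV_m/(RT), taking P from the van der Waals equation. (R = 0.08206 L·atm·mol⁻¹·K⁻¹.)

Z ≈ 1.237

P = RT/(V_m − b) − a/V_m² = (0.08206)(465)/(0.1080 − 0.03925) − 1.376/(0.1080)²
  = 38.158/0.068750 − 117.97 = 555.03 − 117.97 = 437.06 atm
Z = PV_m/(RT) = (437.06)(0.1080)/((0.08206)(465)) = 47.202/38.158 = 1.237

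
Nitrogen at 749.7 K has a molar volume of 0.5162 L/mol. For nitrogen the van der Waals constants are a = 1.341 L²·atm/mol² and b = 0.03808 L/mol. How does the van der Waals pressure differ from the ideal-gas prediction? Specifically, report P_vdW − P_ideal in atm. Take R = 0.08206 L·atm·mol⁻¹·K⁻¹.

Ideal: P_ideal = RT/V_m = (0.08206)(749.7)/0.5162 = 119.179 atm
vdW: P = RT/(V_m − b) − a/V_m² = 61.5204/0.478120 − 1.341/0.266462 = 128.671 − 5.03261 = 123.638 atm
ΔP = 123.638 − 119.179 = 4.46 atm

ΔP ≈ 4.46 atm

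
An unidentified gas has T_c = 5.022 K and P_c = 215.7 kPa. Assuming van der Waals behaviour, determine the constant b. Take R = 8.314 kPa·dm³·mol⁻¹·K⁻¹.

From T_c = 8a/(27Rb) and P_c = a/(27b²): b = R T_c/(8 P_c).
b = (8.314)(5.022)/(8×215.7) = 41.753/1725.6 = 0.02420 dm³/mol

b ≈ 0.02420 dm³/mol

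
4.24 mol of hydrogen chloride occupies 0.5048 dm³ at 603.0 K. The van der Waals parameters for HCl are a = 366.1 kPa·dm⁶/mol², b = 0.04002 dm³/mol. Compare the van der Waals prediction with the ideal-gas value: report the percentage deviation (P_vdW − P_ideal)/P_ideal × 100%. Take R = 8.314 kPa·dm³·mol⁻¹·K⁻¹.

-10.70 %

Ideal: P_ideal = nRT/V = (4.24)(8.314)(603.0)/0.5048 = 42108.9 kPa
vdW: P = nRT/(V − nb) − a n²/V² = 21256.6/0.335115 − 6581.60/0.254823 = 63430.8 − 25828.1 = 37602.7 kPa
% deviation = (37602.7 − 42108.9)/42108.9 × 100% = -10.70%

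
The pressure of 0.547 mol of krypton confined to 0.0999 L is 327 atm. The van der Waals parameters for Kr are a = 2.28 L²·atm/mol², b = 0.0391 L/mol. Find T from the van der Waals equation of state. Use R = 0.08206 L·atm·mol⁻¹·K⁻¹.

T ≈ 691.5 K

T = (P + a n²/V²)(V − nb)/(nR)
P + a n²/V² = 327 + (2.28)(0.547)²/(0.0999)² = 395.36 atm
V − nb = 0.0999 − (0.547)(0.0391) = 0.078512 L
T = (395.36)(0.078512)/((0.547)(0.08206)) = 691.5 K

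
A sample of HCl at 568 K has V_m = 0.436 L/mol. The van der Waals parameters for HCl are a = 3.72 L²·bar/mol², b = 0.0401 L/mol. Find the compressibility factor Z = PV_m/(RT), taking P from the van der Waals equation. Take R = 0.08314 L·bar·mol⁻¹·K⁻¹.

P = RT/(V_m − b) − a/V_m² = (0.08314)(568)/(0.436 − 0.0401) − 3.72/(0.436)²
  = 47.224/0.39590 − 19.569 = 119.28 − 19.569 = 99.71 bar
Z = PV_m/(RT) = (99.71)(0.436)/((0.08314)(568)) = 43.474/47.224 = 0.9206

Z ≈ 0.9206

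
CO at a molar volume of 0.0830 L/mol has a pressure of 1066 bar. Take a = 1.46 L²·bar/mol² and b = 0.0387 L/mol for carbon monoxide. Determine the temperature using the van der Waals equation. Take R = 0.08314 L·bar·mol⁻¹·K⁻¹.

T ≈ 680.9 K

T = (P + a/V_m²)(V_m − b)/R
P + a/V_m² = 1066 + 1.46/(0.0830)² = 1277.9 bar
V_m − b = 0.0830 − 0.0387 = 0.044300 L/mol
T = (1277.9)(0.044300)/0.08314 = 680.9 K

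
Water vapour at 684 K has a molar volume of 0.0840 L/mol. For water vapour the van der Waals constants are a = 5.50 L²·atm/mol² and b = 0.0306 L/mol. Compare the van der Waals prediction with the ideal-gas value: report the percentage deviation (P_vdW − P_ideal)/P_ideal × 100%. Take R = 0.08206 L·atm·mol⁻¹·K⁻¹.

Ideal: P_ideal = RT/V_m = (0.08206)(684)/0.0840 = 668.203 atm
vdW: P = RT/(V_m − b) − a/V_m² = 56.1290/0.0534000 − 5.50/0.00705600 = 1051.10 − 779.478 = 271.62 atm
% deviation = (271.62 − 668.203)/668.203 × 100% = -59.35%

-59.35 %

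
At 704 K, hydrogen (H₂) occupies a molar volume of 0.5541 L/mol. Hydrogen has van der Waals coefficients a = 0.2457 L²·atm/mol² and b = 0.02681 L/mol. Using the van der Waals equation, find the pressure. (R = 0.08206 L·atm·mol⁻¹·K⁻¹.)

P ≈ 108.8 atm

P = RT/(V_m − b) − a/V_m²
RT/(V_m − b) = (0.08206)(704)/(0.5541 − 0.02681) = 57.770/0.52729 = 109.56 atm
a/V_m² = 0.2457/(0.5541)² = 0.80026 atm
P = 109.56 − 0.80026 = 108.8 atm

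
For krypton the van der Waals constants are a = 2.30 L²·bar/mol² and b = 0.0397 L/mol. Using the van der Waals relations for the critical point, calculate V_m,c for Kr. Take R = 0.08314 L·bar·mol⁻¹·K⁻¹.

For a van der Waals gas, V_m,c = 3b.
V_m,c = 3×0.0397 = 0.1191 L/mol

V_m,c ≈ 0.1191 L/mol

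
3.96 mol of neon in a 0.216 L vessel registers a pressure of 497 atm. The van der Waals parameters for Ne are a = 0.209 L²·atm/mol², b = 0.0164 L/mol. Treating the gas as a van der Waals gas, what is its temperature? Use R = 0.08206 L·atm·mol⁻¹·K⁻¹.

T ≈ 263.7 K

T = (P + a n²/V²)(V − nb)/(nR)
P + a n²/V² = 497 + (0.209)(3.96)²/(0.216)² = 567.25 atm
V − nb = 0.216 − (3.96)(0.0164) = 0.15106 L
T = (567.25)(0.15106)/((3.96)(0.08206)) = 263.7 K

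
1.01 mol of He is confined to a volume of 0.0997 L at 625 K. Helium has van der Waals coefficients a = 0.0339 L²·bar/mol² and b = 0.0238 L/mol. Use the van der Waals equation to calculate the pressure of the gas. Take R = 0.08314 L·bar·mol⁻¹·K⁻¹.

P = nRT/(V − nb) − a n²/V²
nRT/(V − nb) = (1.01)(0.08314)(625)/(0.0997 − 1.01×0.0238) = 52.482/0.075662 = 693.64 bar
a n²/V² = (0.0339)(1.01)²/(0.0997)² = 3.4790 bar
P = 693.64 − 3.4790 = 690.2 bar

P ≈ 690.2 bar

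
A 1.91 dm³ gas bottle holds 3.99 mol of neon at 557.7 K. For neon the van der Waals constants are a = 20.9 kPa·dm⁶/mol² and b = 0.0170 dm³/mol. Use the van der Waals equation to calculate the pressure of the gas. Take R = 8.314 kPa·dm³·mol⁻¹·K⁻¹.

P = nRT/(V − nb) − a n²/V²
nRT/(V − nb) = (3.99)(8.314)(557.7)/(1.91 − 3.99×0.0170) = 18501/1.8422 = 10043 kPa
a n²/V² = (20.9)(3.99)²/(1.91)² = 91.206 kPa
P = 10043 − 91.206 = 9952 kPa

P ≈ 9952 kPa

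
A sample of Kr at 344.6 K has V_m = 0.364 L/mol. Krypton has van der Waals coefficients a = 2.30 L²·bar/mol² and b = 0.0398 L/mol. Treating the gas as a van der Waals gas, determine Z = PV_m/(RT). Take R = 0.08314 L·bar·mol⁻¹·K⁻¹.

Z ≈ 0.9022

P = RT/(V_m − b) − a/V_m² = (0.08314)(344.6)/(0.364 − 0.0398) − 2.30/(0.364)²
  = 28.650/0.32420 − 17.359 = 88.371 − 17.359 = 71.012 bar
Z = PV_m/(RT) = (71.012)(0.364)/((0.08314)(344.6)) = 25.848/28.650 = 0.9022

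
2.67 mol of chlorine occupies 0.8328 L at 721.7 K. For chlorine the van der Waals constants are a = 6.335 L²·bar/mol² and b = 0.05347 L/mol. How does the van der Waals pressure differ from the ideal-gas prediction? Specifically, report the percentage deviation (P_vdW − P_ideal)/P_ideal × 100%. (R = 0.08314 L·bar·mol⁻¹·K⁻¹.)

-13.16 %

Ideal: P_ideal = nRT/V = (2.67)(0.08314)(721.7)/0.8328 = 192.370 bar
vdW: P = nRT/(V − nb) − a n²/V² = 160.206/0.690035 − 45.1616/0.693556 = 232.171 − 65.1160 = 167.055 bar
% deviation = (167.055 − 192.370)/192.370 × 100% = -13.16%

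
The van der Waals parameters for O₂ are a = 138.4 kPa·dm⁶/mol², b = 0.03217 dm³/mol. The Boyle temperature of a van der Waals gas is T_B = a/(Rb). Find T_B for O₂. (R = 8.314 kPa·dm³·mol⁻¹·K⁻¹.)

T_B ≈ 517.5 K

For a van der Waals gas the second virial coefficient B₂ = b − a/(RT) vanishes at T_B = a/(Rb).
T_B = 138.4/(8.314×0.03217) = 138.4/0.26746 = 517.5 K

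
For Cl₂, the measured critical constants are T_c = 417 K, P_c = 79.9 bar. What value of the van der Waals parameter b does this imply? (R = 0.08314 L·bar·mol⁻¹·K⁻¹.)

b ≈ 0.05424 L/mol

From T_c = 8a/(27Rb) and P_c = a/(27b²): b = R T_c/(8 P_c).
b = (0.08314)(417)/(8×79.9) = 34.669/639.20 = 0.05424 L/mol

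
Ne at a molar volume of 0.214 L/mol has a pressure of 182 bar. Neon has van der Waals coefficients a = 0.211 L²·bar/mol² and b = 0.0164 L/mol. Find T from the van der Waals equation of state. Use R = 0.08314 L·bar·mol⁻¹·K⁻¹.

T = (P + a/V_m²)(V_m − b)/R
P + a/V_m² = 182 + 0.211/(0.214)² = 186.61 bar
V_m − b = 0.214 − 0.0164 = 0.19760 L/mol
T = (186.61)(0.19760)/0.08314 = 443.5 K

T ≈ 443.5 K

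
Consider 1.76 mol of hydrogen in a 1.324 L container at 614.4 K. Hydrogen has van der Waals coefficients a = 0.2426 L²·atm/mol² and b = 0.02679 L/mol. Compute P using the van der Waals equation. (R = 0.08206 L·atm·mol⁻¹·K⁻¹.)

P = nRT/(V − nb) − a n²/V²
nRT/(V − nb) = (1.76)(0.08206)(614.4)/(1.324 − 1.76×0.02679) = 88.735/1.2768 = 69.498 atm
a n²/V² = (0.2426)(1.76)²/(1.324)² = 0.42869 atm
P = 69.498 − 0.42869 = 69.07 atm

P ≈ 69.07 atm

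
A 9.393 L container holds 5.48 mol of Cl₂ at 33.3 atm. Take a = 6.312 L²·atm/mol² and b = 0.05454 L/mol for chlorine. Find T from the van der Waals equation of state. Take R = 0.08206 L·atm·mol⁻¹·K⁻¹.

T = (P + a n²/V²)(V − nb)/(nR)
P + a n²/V² = 33.3 + (6.312)(5.48)²/(9.393)² = 35.448 atm
V − nb = 9.393 − (5.48)(0.05454) = 9.0941 L
T = (35.448)(9.0941)/((5.48)(0.08206)) = 716.9 K

T ≈ 716.9 K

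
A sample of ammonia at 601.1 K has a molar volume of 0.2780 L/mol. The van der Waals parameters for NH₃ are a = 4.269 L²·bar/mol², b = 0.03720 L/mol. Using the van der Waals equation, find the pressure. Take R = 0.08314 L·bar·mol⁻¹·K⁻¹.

P = RT/(V_m − b) − a/V_m²
RT/(V_m − b) = (0.08314)(601.1)/(0.2780 − 0.03720) = 49.975/0.24080 = 207.54 bar
a/V_m² = 4.269/(0.2780)² = 55.238 bar
P = 207.54 − 55.238 = 152.3 bar

P ≈ 152.3 bar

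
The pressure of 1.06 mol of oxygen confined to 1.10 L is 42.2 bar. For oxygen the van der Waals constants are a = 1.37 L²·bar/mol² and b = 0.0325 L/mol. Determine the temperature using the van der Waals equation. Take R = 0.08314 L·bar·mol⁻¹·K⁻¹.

T = (P + a n²/V²)(V − nb)/(nR)
P + a n²/V² = 42.2 + (1.37)(1.06)²/(1.10)² = 43.472 bar
V − nb = 1.10 − (1.06)(0.0325) = 1.0656 L
T = (43.472)(1.0656)/((1.06)(0.08314)) = 525.6 K

T ≈ 525.6 K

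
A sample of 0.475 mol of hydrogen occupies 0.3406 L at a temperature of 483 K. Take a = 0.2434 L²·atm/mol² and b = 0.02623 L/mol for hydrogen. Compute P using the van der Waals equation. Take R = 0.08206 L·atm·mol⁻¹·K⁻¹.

P ≈ 56.90 atm

P = nRT/(V − nb) − a n²/V²
nRT/(V − nb) = (0.475)(0.08206)(483)/(0.3406 − 0.475×0.02623) = 18.827/0.32814 = 57.375 atm
a n²/V² = (0.2434)(0.475)²/(0.3406)² = 0.47339 atm
P = 57.375 − 0.47339 = 56.90 atm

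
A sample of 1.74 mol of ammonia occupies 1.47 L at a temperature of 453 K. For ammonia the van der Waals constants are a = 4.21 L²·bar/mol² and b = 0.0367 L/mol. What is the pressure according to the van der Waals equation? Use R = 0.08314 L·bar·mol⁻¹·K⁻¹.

P = nRT/(V − nb) − a n²/V²
nRT/(V − nb) = (1.74)(0.08314)(453)/(1.47 − 1.74×0.0367) = 65.533/1.4061 = 46.606 bar
a n²/V² = (4.21)(1.74)²/(1.47)² = 5.8986 bar
P = 46.606 − 5.8986 = 40.71 bar

P ≈ 40.71 bar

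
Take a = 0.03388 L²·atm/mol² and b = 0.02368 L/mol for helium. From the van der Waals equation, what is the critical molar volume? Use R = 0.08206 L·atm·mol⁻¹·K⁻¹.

V_m,c ≈ 0.07104 L/mol

For a van der Waals gas, V_m,c = 3b.
V_m,c = 3×0.02368 = 0.07104 L/mol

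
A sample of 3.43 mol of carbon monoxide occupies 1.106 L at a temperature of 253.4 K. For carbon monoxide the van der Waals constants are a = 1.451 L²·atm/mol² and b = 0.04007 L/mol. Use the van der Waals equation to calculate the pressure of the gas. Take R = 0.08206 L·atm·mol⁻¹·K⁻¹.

P = nRT/(V − nb) − a n²/V²
nRT/(V − nb) = (3.43)(0.08206)(253.4)/(1.106 − 3.43×0.04007) = 71.323/0.96856 = 73.638 atm
a n²/V² = (1.451)(3.43)²/(1.106)² = 13.955 atm
P = 73.638 − 13.955 = 59.68 atm

P ≈ 59.68 atm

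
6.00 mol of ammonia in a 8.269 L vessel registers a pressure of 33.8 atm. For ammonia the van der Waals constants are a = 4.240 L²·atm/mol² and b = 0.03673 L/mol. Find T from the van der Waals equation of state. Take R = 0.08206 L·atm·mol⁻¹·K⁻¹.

T = (P + a n²/V²)(V − nb)/(nR)
P + a n²/V² = 33.8 + (4.240)(6.00)²/(8.269)² = 36.032 atm
V − nb = 8.269 − (6.00)(0.03673) = 8.0486 L
T = (36.032)(8.0486)/((6.00)(0.08206)) = 589.0 K

T ≈ 589.0 K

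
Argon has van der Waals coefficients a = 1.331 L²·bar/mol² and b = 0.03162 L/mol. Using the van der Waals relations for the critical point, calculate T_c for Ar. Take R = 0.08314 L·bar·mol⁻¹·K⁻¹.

For a van der Waals gas, T_c = 8a/(27Rb).
T_c = 8×1.331/(27×0.08314×0.03162) = 10.648/0.070980 = 150.0 K

T_c ≈ 150.0 K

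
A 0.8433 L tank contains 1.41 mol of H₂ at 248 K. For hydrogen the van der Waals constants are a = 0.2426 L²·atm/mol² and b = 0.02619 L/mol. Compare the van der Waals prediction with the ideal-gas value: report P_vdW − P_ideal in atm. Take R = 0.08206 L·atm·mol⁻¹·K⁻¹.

ΔP ≈ 0.880 atm

Ideal: P_ideal = nRT/V = (1.41)(0.08206)(248)/0.8433 = 34.0267 atm
vdW: P = nRT/(V − nb) − a n²/V² = 28.6947/0.806372 − 0.482313/0.711155 = 35.5849 − 0.678211 = 34.9067 atm
ΔP = 34.9067 − 34.0267 = 0.880 atm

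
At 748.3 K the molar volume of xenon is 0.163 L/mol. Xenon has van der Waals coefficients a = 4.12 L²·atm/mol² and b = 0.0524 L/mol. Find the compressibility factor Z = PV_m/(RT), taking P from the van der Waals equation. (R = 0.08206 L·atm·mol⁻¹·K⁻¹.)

Z ≈ 1.062

P = RT/(V_m − b) − a/V_m² = (0.08206)(748.3)/(0.163 − 0.0524) − 4.12/(0.163)²
  = 61.405/0.11060 − 155.07 = 555.20 − 155.07 = 400.13 atm
Z = PV_m/(RT) = (400.13)(0.163)/((0.08206)(748.3)) = 65.221/61.405 = 1.062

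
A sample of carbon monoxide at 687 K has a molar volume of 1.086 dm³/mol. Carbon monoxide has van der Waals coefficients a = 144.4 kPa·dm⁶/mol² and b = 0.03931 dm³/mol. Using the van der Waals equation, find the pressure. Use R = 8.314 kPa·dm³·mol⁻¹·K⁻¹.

P ≈ 5334 kPa

P = RT/(V_m − b) − a/V_m²
RT/(V_m − b) = (8.314)(687)/(1.086 − 0.03931) = 5711.7/1.0467 = 5456.9 kPa
a/V_m² = 144.4/(1.086)² = 122.44 kPa
P = 5456.9 − 122.44 = 5334 kPa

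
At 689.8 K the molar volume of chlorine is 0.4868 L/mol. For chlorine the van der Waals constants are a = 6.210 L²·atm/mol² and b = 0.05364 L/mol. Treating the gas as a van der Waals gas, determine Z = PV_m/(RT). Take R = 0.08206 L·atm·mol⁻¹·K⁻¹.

Z ≈ 0.8985

P = RT/(V_m − b) − a/V_m² = (0.08206)(689.8)/(0.4868 − 0.05364) − 6.210/(0.4868)²
  = 56.605/0.43316 − 26.205 = 130.68 − 26.205 = 104.48 atm
Z = PV_m/(RT) = (104.48)(0.4868)/((0.08206)(689.8)) = 50.861/56.605 = 0.8985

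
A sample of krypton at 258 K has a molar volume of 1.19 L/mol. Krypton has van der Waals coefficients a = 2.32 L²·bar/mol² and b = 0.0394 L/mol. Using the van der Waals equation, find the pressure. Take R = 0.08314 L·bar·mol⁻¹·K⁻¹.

P = RT/(V_m − b) − a/V_m²
RT/(V_m − b) = (0.08314)(258)/(1.19 − 0.0394) = 21.450/1.1506 = 18.642 bar
a/V_m² = 2.32/(1.19)² = 1.6383 bar
P = 18.642 − 1.6383 = 17.00 bar

P ≈ 17.00 bar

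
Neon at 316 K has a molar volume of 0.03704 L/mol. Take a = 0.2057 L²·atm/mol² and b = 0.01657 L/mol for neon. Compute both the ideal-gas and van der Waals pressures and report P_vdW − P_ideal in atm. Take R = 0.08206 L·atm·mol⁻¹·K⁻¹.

ΔP ≈ 416.8 atm

Ideal: P_ideal = RT/V_m = (0.08206)(316)/0.03704 = 700.080 atm
vdW: P = RT/(V_m − b) − a/V_m² = 25.9310/0.0204700 − 0.2057/0.00137196 = 1266.78 − 149.931 = 1116.85 atm
ΔP = 1116.85 − 700.080 = 416.8 atm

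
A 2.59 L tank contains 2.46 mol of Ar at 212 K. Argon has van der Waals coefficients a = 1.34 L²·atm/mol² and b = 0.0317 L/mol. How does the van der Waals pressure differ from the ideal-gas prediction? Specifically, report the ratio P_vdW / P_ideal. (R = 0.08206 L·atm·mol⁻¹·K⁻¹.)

Ideal: P_ideal = nRT/V = (2.46)(0.08206)(212)/2.59 = 16.5235 atm
vdW: P = nRT/(V − nb) − a n²/V² = 42.7959/2.51202 − 8.10914/6.70810 = 17.0364 − 1.20886 = 15.8275 atm
Ratio = 15.8275/16.5235 = 0.9579

P_vdW / P_ideal ≈ 0.9579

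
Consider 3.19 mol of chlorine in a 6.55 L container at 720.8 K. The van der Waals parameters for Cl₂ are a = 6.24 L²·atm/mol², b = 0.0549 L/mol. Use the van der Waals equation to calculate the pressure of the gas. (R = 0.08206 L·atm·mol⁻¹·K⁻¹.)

P ≈ 28.12 atm

P = nRT/(V − nb) − a n²/V²
nRT/(V − nb) = (3.19)(0.08206)(720.8)/(6.55 − 3.19×0.0549) = 188.68/6.3749 = 29.597 atm
a n²/V² = (6.24)(3.19)²/(6.55)² = 1.4801 atm
P = 29.597 − 1.4801 = 28.12 atm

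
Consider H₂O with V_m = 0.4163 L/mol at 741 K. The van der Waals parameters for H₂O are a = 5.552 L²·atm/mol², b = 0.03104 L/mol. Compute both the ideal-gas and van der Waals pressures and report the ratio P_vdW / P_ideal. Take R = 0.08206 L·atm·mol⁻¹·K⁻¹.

P_vdW / P_ideal ≈ 0.8612

Ideal: P_ideal = RT/V_m = (0.08206)(741)/0.4163 = 146.064 atm
vdW: P = RT/(V_m − b) − a/V_m² = 60.8065/0.385260 − 5.552/0.173306 = 157.832 − 32.0358 = 125.796 atm
Ratio = 125.796/146.064 = 0.8612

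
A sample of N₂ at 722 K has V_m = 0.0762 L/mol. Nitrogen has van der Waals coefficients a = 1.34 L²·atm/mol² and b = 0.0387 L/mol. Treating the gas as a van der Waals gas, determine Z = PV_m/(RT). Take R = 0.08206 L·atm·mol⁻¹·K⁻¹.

P = RT/(V_m − b) − a/V_m² = (0.08206)(722)/(0.0762 − 0.0387) − 1.34/(0.0762)²
  = 59.247/0.037500 − 230.78 = 1579.9 − 230.78 = 1349.1 atm
Z = PV_m/(RT) = (1349.1)(0.0762)/((0.08206)(722)) = 102.80/59.247 = 1.735

Z ≈ 1.735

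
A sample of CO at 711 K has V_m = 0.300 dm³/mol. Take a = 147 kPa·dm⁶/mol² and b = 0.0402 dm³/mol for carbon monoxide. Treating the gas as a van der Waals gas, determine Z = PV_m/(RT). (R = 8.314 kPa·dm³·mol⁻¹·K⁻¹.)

P = RT/(V_m − b) − a/V_m² = (8.314)(711)/(0.300 − 0.0402) − 147/(0.300)²
  = 5911.3/0.25980 − 1633.3 = 22753 − 1633.3 = 21120 kPa
Z = PV_m/(RT) = (21120)(0.300)/((8.314)(711)) = 6336.0/5911.3 = 1.072

Z ≈ 1.072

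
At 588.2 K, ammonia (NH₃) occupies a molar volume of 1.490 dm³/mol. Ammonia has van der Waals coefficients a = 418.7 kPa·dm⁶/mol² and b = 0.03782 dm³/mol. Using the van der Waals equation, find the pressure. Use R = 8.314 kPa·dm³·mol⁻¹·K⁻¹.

P ≈ 3179 kPa

P = RT/(V_m − b) − a/V_m²
RT/(V_m − b) = (8.314)(588.2)/(1.490 − 0.03782) = 4890.3/1.4522 = 3367.5 kPa
a/V_m² = 418.7/(1.490)² = 188.60 kPa
P = 3367.5 − 188.60 = 3179 kPa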